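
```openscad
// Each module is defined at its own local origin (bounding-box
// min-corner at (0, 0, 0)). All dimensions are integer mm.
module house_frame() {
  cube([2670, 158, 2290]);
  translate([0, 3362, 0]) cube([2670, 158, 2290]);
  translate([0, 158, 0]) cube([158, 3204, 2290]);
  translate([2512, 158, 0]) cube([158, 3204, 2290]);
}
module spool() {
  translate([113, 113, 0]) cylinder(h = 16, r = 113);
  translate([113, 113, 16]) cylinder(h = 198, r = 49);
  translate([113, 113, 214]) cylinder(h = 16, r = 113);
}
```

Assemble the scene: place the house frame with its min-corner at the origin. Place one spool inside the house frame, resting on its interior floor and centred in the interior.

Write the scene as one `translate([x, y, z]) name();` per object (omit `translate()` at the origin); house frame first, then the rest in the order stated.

house_frame();
translate([1222, 1647, 0]) spool();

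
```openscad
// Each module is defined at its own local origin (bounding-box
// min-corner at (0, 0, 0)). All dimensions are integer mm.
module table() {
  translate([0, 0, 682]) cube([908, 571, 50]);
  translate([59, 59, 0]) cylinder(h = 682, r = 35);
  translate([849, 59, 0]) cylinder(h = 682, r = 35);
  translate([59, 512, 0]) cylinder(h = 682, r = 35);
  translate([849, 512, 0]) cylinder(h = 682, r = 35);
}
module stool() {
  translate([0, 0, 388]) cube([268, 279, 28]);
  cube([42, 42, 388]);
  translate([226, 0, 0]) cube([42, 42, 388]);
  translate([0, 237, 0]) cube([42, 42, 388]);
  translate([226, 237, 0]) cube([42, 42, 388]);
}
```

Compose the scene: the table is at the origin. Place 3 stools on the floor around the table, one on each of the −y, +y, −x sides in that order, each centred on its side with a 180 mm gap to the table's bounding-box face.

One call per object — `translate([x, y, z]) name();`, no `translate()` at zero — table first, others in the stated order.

table();
translate([320, -459, 0]) stool();
translate([320, 751, 0]) stool();
translate([-448, 146, 0]) stool();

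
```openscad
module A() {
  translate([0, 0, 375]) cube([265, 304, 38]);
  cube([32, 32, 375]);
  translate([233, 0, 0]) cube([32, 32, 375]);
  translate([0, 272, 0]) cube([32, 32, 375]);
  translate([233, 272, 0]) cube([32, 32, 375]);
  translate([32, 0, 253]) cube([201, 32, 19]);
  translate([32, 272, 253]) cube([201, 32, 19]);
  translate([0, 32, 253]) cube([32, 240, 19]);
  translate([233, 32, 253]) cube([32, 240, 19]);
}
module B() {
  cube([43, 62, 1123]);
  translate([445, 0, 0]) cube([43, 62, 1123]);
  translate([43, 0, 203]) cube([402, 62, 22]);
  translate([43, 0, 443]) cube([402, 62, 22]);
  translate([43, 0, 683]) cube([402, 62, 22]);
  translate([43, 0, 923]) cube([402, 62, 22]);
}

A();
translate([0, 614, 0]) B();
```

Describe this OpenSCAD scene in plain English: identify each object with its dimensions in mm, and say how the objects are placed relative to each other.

A is a four-legged stool. The seat is a 265×304×38 mm slab whose top surface is at z = 413 mm; four square legs, each 32×32 mm in cross-section, run from the floor (z = 0) to the underside of the seat, each flush with a corner of the seat. Four stretchers, 32 mm wide and 19 mm tall, connect adjacent legs with their undersides at z = 253 mm, each running between the inner faces of the legs it joins and aligned with the legs' outer faces on the other axis.

B is a wooden ladder with two side rails of 43×62 mm section and 1123 mm height, set 488 mm apart overall. Between them run 4 rectangular rungs (62 mm deep, 22 mm thick), front faces flush with the rails' −y face. The bottom of the first rung is 203 mm above the floor and each subsequent rung is 240 mm higher than the one below.

The ladder is on the floor beside the stool on its +y side.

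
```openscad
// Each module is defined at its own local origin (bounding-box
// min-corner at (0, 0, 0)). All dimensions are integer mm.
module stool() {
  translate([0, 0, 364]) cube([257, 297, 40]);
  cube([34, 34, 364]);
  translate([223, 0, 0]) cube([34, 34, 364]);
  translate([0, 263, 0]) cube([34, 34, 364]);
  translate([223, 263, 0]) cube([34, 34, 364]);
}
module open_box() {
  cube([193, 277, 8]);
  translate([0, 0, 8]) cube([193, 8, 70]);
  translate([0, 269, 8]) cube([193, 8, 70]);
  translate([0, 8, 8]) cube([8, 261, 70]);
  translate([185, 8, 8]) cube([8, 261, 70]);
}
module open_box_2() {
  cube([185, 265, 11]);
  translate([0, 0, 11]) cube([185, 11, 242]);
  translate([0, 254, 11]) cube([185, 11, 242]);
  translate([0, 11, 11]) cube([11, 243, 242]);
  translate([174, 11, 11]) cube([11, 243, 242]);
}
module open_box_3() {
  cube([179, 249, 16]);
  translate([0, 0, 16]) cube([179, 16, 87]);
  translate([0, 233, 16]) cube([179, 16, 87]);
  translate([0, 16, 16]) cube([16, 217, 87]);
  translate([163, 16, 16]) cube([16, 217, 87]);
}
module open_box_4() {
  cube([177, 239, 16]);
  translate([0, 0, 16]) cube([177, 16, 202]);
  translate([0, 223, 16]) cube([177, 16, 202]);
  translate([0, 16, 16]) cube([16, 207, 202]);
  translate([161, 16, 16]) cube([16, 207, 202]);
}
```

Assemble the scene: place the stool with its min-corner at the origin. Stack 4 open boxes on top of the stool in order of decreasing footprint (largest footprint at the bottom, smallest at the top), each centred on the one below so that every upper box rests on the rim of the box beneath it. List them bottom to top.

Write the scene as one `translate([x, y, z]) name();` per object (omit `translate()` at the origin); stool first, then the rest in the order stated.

stool();
translate([32, 10, 404]) open_box();
translate([36, 16, 482]) open_box_2();
translate([39, 24, 735]) open_box_3();
translate([40, 29, 838]) open_box_4();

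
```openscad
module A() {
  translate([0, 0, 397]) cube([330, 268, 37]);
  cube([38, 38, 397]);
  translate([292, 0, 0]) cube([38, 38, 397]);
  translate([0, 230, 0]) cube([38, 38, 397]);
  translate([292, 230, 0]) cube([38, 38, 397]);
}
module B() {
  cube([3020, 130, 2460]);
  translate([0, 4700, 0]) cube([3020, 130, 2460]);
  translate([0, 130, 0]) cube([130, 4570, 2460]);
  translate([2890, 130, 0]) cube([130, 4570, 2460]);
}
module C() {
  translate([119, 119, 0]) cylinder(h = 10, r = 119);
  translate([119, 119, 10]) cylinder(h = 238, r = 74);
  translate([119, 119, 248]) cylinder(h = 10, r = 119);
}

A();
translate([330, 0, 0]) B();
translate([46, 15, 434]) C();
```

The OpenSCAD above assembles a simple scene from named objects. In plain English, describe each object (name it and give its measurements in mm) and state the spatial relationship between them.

A is a four-legged stool. The seat is 330×268 mm, 37 mm thick, top at z = 434 mm. It stands on four square legs, each 38×38 mm in cross-section, from z = 0 to the seat underside, each flush with a corner of the seat.

B is the wall frame of a small rectangular building: four walls, each 2460 mm tall and 130 mm thick, enclosing a footprint 3020 mm (x) by 4830 mm (y) outside-to-outside, with no floor or roof. The front and back walls (the −y and +y sides) span the full width; the two side walls fit between them.

C is a spool: two coaxial disc flanges of radius 119 mm and thickness 10 mm, joined by a core cylinder of radius 74 mm and height 238 mm. The lower flange rests on z = 0 and the three cylinders share a vertical axis.

The house frame is against the stool's +x side, with their −y faces flush. The spool is on top of the stool, centred.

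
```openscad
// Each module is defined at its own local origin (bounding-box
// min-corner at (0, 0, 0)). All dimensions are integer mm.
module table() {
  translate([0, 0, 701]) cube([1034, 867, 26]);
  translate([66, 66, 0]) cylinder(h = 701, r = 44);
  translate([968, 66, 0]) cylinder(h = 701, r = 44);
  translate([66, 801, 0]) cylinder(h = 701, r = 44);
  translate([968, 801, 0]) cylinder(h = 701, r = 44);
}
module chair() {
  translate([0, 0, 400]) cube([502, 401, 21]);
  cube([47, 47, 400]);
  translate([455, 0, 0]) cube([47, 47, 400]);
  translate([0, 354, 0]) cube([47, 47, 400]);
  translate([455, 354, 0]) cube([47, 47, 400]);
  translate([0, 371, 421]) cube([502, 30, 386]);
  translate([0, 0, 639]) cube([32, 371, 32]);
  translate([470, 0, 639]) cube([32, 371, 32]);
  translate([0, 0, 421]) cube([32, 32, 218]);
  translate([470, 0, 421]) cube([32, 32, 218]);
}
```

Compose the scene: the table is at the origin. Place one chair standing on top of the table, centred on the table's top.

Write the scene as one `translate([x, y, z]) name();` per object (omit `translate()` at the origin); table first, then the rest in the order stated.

table();
translate([266, 233, 727]) chair();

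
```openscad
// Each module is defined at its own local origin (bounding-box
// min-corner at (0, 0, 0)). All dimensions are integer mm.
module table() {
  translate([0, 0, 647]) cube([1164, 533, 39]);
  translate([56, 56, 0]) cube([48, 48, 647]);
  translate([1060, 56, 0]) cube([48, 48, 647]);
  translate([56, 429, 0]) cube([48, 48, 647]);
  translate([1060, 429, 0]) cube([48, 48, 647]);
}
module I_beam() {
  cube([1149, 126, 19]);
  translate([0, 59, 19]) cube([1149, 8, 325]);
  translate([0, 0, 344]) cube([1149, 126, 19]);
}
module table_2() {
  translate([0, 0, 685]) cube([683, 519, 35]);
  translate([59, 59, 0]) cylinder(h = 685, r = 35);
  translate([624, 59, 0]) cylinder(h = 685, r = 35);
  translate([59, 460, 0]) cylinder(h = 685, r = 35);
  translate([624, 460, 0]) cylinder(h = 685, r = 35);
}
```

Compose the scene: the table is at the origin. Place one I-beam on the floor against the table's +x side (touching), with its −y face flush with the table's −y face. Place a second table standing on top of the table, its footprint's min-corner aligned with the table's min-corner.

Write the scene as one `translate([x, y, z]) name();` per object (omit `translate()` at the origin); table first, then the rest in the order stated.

table();
translate([1164, 0, 0]) I_beam();
translate([0, 0, 686]) table_2();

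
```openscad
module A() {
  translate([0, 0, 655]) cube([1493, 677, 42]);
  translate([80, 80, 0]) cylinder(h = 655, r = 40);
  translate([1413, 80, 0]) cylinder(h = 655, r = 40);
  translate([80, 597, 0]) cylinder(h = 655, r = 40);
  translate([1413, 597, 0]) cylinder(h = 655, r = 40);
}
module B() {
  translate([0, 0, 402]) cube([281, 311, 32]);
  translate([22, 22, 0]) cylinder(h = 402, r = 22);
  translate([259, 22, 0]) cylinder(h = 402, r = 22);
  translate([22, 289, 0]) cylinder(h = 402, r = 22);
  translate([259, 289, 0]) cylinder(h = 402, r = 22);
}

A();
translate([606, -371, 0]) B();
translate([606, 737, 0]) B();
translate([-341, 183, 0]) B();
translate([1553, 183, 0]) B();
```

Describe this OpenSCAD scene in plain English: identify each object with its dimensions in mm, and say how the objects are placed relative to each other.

A is a table: top 1493 mm (x) × 677 mm (y), 42 mm thick, upper face at z = 697 mm, on four round legs of 80 mm diameter, each leg's bounding box inset 40 mm from the nearest pair of top edges, running from z = 0 to the bottom of the top.

B is a simple wooden stool: a rectangular seat 281 mm (x) by 311 mm (y), 32 mm thick, top face at z = 434 mm, on four round legs, each 44 mm in diameter. The legs rest on z = 0, each leg's axis is inset half a diameter from the nearest pair of seat edges (so the leg's bounding box is flush with the corner).

Four stools sit around the table at the −y, +y, −x, +x sides.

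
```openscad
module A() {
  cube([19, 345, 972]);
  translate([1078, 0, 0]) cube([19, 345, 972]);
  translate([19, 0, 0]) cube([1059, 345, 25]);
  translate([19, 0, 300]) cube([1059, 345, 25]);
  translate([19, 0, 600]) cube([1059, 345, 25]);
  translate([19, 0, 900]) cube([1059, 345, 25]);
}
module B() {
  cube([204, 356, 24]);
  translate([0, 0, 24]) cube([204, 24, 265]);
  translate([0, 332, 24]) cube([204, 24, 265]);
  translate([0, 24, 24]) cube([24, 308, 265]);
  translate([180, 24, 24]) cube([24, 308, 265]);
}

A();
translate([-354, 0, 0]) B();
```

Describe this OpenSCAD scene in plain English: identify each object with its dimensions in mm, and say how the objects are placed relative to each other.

A is a bookshelf 1097 mm wide overall, 345 mm deep and 972 mm tall. The two sides are 19 mm thick vertical panels. 4 horizontal shelves of 25 mm thickness span between the inner faces of the sides; the lowest shelf sits on the floor and shelves are stacked with a clear vertical gap of 275 mm between each pair.

B is an open-topped rectangular box: outside dimensions 204×356×289 mm, with a uniform wall and base thickness of 24 mm. The base is a full 204×356 slab on the floor; four walls sit on top of the base. The front and back walls (the −y and +y sides) span the full width; the two side walls fit between them.

The open box is on the floor beside the bookshelf on its −x side.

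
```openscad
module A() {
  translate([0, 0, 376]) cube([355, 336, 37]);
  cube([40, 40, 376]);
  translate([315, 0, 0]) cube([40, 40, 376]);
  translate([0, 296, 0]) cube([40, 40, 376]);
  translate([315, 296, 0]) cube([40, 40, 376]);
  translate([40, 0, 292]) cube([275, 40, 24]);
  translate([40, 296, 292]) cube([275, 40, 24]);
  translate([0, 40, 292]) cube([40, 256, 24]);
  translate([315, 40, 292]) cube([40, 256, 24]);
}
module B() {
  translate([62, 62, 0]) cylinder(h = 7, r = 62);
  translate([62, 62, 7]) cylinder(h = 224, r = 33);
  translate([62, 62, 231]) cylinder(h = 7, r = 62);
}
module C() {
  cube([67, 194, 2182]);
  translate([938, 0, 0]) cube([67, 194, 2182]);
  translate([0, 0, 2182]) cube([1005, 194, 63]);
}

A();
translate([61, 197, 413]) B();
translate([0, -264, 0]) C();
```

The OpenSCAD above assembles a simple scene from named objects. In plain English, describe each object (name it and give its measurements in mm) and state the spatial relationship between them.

A is a simple wooden stool: a rectangular seat 355 mm (x) by 336 mm (y), 37 mm thick, top face at z = 413 mm, on four square legs, each 40×40 mm in cross-section. The legs rest on z = 0, each flush with a corner of the seat. Four stretchers, 40 mm wide and 24 mm tall, connect adjacent legs with their undersides at z = 292 mm, each running between the inner faces of the legs it joins and aligned with the legs' outer faces on the other axis.

B is a spool: two coaxial disc flanges of radius 62 mm and thickness 7 mm, joined by a core cylinder of radius 33 mm and height 224 mm. The lower flange rests on z = 0 and the three cylinders share a vertical axis.

C is a door frame. The clear opening is 871 mm wide and 2182 mm high. Two 67 mm wide jambs, 194 mm deep, stand either side of the opening from the floor to the top of the opening. A 63 mm thick head sits across the top of both jambs, spanning the full outside width of the frame.

The spool is on top of the stool. The door frame is on the floor beside the stool on its −y side.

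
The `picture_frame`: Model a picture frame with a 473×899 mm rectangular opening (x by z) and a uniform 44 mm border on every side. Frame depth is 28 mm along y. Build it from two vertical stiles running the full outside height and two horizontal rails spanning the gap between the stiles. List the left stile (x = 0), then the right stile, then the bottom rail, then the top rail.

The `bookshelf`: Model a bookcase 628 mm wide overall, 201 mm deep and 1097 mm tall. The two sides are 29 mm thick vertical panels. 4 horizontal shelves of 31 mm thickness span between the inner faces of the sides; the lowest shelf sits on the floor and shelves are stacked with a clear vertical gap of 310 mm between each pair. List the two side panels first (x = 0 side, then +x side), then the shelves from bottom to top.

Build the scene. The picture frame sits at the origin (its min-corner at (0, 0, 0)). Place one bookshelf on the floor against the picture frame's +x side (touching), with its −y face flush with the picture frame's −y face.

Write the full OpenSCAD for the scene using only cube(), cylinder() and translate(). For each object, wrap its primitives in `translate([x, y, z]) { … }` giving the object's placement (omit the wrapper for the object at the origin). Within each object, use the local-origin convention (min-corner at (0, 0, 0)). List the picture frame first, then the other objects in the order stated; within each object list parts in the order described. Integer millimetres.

cube([44, 28, 987]);
translate([517, 0, 0]) cube([44, 28, 987]);
translate([44, 0, 0]) cube([473, 28, 44]);
translate([44, 0, 943]) cube([473, 28, 44]);
translate([561, 0, 0]) {
  cube([29, 201, 1097]);
  translate([599, 0, 0]) cube([29, 201, 1097]);
  translate([29, 0, 0]) cube([570, 201, 31]);
  translate([29, 0, 341]) cube([570, 201, 31]);
  translate([29, 0, 682]) cube([570, 201, 31]);
  translate([29, 0, 1023]) cube([570, 201, 31]);
}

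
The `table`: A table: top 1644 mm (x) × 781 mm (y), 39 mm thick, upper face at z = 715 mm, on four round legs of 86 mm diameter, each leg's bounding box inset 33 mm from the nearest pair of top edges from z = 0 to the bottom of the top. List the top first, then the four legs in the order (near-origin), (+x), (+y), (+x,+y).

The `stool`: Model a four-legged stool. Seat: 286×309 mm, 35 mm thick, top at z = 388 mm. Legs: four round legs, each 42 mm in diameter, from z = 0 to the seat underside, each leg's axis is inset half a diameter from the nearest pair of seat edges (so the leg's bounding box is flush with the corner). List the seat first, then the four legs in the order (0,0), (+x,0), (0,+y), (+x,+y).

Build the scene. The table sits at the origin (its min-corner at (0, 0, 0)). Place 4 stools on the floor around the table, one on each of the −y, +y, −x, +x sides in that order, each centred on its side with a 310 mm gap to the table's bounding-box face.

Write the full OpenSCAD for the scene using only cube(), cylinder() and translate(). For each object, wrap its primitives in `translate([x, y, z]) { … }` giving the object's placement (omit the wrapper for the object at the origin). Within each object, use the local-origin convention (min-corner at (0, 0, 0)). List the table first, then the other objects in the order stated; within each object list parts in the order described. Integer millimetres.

translate([0, 0, 676]) cube([1644, 781, 39]);
translate([76, 76, 0]) cylinder(h = 676, r = 43);
translate([1568, 76, 0]) cylinder(h = 676, r = 43);
translate([76, 705, 0]) cylinder(h = 676, r = 43);
translate([1568, 705, 0]) cylinder(h = 676, r = 43);
translate([679, -619, 0]) {
  translate([0, 0, 353]) cube([286, 309, 35]);
  translate([21, 21, 0]) cylinder(h = 353, r = 21);
  translate([265, 21, 0]) cylinder(h = 353, r = 21);
  translate([21, 288, 0]) cylinder(h = 353, r = 21);
  translate([265, 288, 0]) cylinder(h = 353, r = 21);
}
translate([679, 1091, 0]) {
  translate([0, 0, 353]) cube([286, 309, 35]);
  translate([21, 21, 0]) cylinder(h = 353, r = 21);
  translate([265, 21, 0]) cylinder(h = 353, r = 21);
  translate([21, 288, 0]) cylinder(h = 353, r = 21);
  translate([265, 288, 0]) cylinder(h = 353, r = 21);
}
translate([-596, 236, 0]) {
  translate([0, 0, 353]) cube([286, 309, 35]);
  translate([21, 21, 0]) cylinder(h = 353, r = 21);
  translate([265, 21, 0]) cylinder(h = 353, r = 21);
  translate([21, 288, 0]) cylinder(h = 353, r = 21);
  translate([265, 288, 0]) cylinder(h = 353, r = 21);
}
translate([1954, 236, 0]) {
  translate([0, 0, 353]) cube([286, 309, 35]);
  translate([21, 21, 0]) cylinder(h = 353, r = 21);
  translate([265, 21, 0]) cylinder(h = 353, r = 21);
  translate([21, 288, 0]) cylinder(h = 353, r = 21);
  translate([265, 288, 0]) cylinder(h = 353, r = 21);
}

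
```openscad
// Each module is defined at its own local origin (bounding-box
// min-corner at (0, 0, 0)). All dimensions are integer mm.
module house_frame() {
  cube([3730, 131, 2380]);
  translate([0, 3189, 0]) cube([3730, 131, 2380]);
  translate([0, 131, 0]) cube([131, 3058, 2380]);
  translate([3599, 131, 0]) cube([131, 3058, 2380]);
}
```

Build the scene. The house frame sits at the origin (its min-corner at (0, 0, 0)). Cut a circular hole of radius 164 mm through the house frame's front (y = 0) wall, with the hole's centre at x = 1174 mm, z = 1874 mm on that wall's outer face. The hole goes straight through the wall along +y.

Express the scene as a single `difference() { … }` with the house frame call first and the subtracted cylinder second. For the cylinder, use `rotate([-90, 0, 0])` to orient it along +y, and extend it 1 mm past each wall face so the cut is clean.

difference() {
  house_frame();
  translate([1174, -1, 1874]) rotate([-90, 0, 0]) cylinder(h = 133, r = 164);
}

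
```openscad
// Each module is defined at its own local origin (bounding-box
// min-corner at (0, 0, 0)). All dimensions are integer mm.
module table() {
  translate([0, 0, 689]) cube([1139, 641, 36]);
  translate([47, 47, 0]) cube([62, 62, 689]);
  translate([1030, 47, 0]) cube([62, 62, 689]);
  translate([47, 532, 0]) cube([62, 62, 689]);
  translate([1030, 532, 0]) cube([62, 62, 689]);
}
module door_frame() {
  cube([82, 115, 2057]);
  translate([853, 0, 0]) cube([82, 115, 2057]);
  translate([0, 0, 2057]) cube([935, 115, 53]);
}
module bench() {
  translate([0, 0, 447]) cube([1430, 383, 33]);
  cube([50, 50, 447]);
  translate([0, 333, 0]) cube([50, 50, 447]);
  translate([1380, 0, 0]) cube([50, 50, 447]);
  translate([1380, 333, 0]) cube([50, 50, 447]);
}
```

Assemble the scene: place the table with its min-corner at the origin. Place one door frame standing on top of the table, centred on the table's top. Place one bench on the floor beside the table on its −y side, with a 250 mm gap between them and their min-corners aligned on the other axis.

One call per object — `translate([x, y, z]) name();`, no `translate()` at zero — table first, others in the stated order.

table();
translate([102, 263, 725]) door_frame();
translate([0, -633, 0]) bench();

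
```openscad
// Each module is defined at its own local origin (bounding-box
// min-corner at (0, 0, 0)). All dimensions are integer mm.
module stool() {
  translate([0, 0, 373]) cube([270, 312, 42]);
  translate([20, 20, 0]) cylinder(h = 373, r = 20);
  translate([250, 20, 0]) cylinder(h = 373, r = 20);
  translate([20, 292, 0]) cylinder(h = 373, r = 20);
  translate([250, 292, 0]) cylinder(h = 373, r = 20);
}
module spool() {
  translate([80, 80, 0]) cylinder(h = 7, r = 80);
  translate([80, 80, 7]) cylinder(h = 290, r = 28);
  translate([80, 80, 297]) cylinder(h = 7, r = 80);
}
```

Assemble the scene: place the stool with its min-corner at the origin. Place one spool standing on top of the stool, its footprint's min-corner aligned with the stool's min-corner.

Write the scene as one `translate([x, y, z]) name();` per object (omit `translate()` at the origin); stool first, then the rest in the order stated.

stool();
translate([0, 0, 415]) spool();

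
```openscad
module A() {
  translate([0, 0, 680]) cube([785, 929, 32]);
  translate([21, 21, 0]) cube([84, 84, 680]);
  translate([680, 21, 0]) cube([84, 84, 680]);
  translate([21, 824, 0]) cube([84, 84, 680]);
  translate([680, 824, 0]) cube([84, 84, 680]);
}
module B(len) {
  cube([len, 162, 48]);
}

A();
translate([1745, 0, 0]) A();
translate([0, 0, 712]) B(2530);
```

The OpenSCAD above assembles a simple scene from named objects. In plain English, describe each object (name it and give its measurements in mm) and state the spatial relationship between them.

A is a table: top 785 mm (x) × 929 mm (y), 32 mm thick, upper face at z = 712 mm, on four 84×84 mm square legs, each inset 21 mm from the nearest pair of top edges, running from z = 0 to the bottom of the top.

B is a rectangular beam 2530 mm long (x), 162 mm deep (y), 48 mm thick (z).

The beam spans the tops of two tables placed 960 mm apart, resting at z = 712 mm.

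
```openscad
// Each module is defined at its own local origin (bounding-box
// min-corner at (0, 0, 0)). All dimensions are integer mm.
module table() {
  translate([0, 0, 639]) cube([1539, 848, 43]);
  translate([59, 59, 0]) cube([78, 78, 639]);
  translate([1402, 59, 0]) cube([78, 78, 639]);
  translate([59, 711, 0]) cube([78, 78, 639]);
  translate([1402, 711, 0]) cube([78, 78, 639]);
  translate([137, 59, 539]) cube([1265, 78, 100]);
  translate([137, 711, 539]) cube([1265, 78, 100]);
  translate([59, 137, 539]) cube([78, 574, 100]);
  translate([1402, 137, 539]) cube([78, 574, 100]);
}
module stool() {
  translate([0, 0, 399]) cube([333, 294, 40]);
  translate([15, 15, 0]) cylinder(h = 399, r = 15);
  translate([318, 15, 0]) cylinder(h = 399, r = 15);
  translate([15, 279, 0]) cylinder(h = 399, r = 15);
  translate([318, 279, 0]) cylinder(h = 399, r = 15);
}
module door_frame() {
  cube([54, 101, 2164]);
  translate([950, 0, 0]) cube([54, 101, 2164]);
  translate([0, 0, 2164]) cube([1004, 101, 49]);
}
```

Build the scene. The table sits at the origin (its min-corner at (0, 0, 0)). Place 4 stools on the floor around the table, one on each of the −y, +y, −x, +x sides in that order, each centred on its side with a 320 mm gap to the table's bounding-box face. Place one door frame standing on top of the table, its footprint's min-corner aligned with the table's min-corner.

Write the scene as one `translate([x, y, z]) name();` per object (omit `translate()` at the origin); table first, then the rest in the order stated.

table();
translate([603, -614, 0]) stool();
translate([603, 1168, 0]) stool();
translate([-653, 277, 0]) stool();
translate([1859, 277, 0]) stool();
translate([0, 0, 682]) door_frame();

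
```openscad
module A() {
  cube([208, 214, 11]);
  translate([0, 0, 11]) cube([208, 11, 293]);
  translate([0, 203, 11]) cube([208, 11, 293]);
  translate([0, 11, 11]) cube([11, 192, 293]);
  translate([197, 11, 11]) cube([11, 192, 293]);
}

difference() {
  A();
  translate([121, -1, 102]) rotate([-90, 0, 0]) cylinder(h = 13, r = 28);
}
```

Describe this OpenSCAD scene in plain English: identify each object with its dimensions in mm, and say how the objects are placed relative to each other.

A is an open-topped rectangular box: outside dimensions 208×214×304 mm, with a uniform wall and base thickness of 11 mm. The base is a full 208×214 slab on the floor; four walls sit on top of the base. The front and back walls (the −y and +y sides) span the full width; the two side walls fit between them.

The open box has a circular hole of radius 28 mm through its front wall, centred at (x = 121, z = 102).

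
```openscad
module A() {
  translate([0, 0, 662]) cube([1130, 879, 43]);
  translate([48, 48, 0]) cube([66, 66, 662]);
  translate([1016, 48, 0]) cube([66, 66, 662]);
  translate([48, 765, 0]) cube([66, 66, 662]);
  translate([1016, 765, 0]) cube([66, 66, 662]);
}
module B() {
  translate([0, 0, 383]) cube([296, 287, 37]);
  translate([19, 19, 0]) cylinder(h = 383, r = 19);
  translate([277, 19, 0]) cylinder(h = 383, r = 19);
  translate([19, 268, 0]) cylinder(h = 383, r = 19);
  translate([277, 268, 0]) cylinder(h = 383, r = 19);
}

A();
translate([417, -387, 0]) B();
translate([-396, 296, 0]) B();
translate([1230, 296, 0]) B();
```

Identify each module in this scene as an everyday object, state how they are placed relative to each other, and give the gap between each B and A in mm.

Each stool's nearest face is 100 mm from the table's bounding box.

A is a table. B is a stool. Three stools sit around the table at the −y, −x, +x sides. The gap between each stool and the table is 100 mm.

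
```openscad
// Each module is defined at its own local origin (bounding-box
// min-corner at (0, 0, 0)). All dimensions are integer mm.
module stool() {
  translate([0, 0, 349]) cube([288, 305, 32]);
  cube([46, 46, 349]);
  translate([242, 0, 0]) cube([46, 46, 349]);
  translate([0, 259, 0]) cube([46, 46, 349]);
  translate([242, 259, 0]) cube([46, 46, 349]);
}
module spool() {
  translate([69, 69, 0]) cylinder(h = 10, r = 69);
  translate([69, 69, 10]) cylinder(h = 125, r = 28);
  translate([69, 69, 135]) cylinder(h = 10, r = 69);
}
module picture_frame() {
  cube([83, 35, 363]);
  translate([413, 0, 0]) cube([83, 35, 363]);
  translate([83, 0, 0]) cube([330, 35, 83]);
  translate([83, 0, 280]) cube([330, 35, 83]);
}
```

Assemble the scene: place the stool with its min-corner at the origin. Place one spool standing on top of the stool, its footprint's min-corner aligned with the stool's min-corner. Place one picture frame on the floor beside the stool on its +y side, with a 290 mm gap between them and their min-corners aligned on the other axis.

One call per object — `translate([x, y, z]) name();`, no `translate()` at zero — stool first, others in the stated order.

stool();
translate([0, 0, 381]) spool();
translate([0, 595, 0]) picture_frame();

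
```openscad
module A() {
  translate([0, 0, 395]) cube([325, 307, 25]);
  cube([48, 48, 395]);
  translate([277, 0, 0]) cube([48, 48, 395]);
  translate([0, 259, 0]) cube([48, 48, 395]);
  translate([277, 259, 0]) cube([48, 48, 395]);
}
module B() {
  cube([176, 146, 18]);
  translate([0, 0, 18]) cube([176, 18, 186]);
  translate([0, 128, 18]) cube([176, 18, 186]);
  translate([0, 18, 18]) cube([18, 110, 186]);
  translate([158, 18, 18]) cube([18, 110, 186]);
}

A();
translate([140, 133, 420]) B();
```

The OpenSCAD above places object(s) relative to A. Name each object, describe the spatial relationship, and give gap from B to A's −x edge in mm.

The open box's min-x is at 140; the stool's min-x is 0; gap = 140 mm.

A is a stool. B is an open box. The open box is on top of the stool. The gap from the open box to the stool's −x edge is 140 mm.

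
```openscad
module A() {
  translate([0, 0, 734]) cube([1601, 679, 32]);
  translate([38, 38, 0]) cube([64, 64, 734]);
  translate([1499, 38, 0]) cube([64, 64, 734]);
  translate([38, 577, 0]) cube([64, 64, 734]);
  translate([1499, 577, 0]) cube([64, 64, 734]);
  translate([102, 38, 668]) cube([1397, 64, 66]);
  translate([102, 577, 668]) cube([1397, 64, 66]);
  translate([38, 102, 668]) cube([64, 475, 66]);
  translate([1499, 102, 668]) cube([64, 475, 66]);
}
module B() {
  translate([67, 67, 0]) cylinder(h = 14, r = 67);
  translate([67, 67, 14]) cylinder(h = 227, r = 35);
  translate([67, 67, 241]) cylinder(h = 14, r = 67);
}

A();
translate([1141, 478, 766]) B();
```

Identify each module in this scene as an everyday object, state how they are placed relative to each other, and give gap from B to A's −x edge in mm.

The spool's min-x is at 1141; the table's min-x is 0; gap = 1141 mm.

A is a table. B is a spool. The spool is on top of the table. The gap from the spool to the table's −x edge is 1141 mm.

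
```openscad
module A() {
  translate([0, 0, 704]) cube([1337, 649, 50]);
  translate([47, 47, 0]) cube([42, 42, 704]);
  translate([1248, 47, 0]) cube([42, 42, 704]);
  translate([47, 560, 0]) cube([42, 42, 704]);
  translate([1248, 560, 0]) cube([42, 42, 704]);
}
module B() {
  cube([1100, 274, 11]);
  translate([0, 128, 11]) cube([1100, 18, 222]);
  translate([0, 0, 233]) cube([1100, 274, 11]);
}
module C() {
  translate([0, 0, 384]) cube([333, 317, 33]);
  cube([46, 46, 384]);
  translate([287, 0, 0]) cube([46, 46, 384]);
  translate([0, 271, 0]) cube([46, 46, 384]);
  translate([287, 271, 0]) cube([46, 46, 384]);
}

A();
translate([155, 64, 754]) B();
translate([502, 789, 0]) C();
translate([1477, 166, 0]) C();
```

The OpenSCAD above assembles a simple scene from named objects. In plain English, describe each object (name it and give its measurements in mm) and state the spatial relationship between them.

A is a table with a 1337×649 mm rectangular top, 50 mm thick, top surface at z = 754 mm, supported by four 42×42 mm square legs, each inset 47 mm from the nearest pair of top edges, running from the floor.

B is an I-beam lying along x, 1100 mm long. Overall section height 244 mm. Two flanges 274 mm wide (y) and 11 mm thick, one on the floor and one at the top; a web 18 mm thick runs between them, centred on the flange width.

C is a four-legged stool. The seat is 333×317 mm, 33 mm thick, top at z = 417 mm. It stands on four square legs, each 46×46 mm in cross-section, from z = 0 to the seat underside, each flush with a corner of the seat.

The I-beam is on top of the table. Two stools sit around the table at the +y, +x sides.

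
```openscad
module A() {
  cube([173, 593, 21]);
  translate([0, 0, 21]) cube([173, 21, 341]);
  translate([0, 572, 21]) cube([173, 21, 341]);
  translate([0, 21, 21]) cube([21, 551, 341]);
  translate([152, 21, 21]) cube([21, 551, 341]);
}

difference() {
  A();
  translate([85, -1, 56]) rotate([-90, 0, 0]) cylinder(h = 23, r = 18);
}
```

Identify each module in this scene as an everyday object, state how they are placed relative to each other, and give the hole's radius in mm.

The subtracted cylinder has r = 18 mm.

A is an open box. The open box has a circular hole through its front wall. The hole's radius is 18 mm.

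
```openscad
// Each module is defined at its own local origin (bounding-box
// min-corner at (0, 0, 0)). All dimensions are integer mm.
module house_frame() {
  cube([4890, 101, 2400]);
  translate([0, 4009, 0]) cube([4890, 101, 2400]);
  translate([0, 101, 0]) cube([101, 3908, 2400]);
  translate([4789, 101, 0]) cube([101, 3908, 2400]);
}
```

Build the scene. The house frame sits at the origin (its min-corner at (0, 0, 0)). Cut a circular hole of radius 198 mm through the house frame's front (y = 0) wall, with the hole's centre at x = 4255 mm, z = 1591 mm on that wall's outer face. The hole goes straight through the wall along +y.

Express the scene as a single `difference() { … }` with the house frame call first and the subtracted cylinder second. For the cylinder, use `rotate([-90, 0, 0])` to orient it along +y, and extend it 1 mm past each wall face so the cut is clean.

difference() {
  house_frame();
  translate([4255, -1, 1591]) rotate([-90, 0, 0]) cylinder(h = 103, r = 198);
}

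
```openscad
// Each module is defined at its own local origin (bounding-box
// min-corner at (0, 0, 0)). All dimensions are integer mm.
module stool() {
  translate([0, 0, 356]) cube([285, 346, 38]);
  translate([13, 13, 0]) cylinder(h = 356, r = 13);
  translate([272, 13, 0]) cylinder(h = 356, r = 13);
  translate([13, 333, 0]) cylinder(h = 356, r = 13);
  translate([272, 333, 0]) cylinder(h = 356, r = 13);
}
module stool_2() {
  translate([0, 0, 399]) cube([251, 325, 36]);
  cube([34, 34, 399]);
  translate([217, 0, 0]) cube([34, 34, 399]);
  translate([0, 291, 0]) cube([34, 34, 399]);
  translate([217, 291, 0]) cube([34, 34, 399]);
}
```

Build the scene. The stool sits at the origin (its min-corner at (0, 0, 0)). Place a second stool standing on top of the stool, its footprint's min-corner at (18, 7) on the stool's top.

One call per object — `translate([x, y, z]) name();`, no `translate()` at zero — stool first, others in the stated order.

stool();
translate([18, 7, 394]) stool_2();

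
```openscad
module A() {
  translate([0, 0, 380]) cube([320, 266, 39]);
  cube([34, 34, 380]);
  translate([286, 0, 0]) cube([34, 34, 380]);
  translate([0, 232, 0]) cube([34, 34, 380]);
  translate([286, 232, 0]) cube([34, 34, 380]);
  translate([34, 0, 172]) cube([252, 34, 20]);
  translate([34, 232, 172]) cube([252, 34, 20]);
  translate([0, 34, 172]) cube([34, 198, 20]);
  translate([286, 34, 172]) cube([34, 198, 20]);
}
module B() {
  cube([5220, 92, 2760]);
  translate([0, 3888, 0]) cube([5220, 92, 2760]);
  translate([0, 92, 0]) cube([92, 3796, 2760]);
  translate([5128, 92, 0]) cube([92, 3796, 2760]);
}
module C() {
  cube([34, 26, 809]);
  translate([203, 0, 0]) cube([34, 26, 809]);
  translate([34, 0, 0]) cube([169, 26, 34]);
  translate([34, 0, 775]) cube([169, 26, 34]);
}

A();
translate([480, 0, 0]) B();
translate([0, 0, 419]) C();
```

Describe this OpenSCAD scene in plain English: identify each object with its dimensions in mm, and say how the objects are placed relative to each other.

A is a four-legged stool. The seat is 320×266 mm, 39 mm thick, top at z = 419 mm. It stands on four square legs, each 34×34 mm in cross-section, from z = 0 to the seat underside, each flush with a corner of the seat. Four stretchers, 34 mm wide and 20 mm tall, connect adjacent legs with their undersides at z = 172 mm, each running between the inner faces of the legs it joins and aligned with the legs' outer faces on the other axis.

B is the wall frame of a small rectangular building: four walls, each 2760 mm tall and 92 mm thick, enclosing a footprint 5220 mm (x) by 3980 mm (y) outside-to-outside, with no floor or roof. The front and back walls (the −y and +y sides) span the full width; the two side walls fit between them.

C is a picture frame with a 169×741 mm rectangular opening (x by z) and a uniform 34 mm border on every side. Frame depth is 26 mm along y. It is built from two vertical stiles running the full outside height and two horizontal rails spanning the gap between the stiles.

The house frame is on the floor beside the stool on its +x side. The picture frame is on top of the stool.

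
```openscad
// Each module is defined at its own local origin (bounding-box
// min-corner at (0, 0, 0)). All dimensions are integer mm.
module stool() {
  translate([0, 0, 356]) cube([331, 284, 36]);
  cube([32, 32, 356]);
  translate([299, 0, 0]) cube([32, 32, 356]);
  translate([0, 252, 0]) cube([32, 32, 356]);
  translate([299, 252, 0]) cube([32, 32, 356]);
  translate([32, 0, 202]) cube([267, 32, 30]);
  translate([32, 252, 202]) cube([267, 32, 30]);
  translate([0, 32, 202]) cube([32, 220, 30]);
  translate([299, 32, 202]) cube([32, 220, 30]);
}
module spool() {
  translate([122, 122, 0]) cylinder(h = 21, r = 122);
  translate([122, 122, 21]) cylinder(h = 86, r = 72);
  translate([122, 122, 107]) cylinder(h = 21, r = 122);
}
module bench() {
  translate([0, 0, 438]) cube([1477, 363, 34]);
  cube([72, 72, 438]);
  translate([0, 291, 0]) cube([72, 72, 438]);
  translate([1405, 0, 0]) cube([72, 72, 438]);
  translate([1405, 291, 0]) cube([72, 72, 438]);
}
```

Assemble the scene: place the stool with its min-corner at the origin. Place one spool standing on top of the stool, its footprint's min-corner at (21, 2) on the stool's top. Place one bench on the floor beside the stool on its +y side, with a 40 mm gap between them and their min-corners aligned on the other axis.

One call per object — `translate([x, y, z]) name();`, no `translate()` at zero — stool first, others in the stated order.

stool();
translate([21, 2, 392]) spool();
translate([0, 324, 0]) bench();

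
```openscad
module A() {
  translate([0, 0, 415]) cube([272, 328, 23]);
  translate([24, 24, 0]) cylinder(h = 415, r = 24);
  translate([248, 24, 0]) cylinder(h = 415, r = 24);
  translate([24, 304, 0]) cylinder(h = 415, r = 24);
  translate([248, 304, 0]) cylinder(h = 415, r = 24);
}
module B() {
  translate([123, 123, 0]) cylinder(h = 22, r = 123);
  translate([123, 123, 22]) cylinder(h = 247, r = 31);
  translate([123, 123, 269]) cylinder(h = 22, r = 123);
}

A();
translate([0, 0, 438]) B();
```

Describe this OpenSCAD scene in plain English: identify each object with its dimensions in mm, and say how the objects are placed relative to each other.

A is a simple wooden stool: a rectangular seat 272 mm (x) by 328 mm (y), 23 mm thick, top face at z = 438 mm, on four round legs, each 48 mm in diameter. The legs rest on z = 0, each leg's axis is inset half a diameter from the nearest pair of seat edges (so the leg's bounding box is flush with the corner).

B is a spool: two coaxial disc flanges of radius 123 mm and thickness 22 mm, joined by a core cylinder of radius 31 mm and height 247 mm. The lower flange rests on z = 0 and the three cylinders share a vertical axis.

The spool is on top of the stool.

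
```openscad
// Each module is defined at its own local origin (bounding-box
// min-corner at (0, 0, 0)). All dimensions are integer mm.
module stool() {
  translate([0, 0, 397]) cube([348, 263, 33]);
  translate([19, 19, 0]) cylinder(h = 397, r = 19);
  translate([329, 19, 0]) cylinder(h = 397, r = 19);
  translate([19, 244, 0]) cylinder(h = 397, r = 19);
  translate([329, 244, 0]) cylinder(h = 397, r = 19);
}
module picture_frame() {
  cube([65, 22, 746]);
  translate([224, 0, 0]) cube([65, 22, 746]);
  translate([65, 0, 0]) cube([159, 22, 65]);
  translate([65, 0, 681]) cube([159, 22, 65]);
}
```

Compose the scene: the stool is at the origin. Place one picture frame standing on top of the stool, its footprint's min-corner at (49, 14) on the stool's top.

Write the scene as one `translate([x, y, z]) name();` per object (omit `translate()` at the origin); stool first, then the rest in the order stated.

stool();
translate([49, 14, 430]) picture_frame();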